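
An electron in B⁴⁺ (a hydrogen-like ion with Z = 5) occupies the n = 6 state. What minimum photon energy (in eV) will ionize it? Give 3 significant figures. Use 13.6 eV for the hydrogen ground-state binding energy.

E_n = −13.6 Z²/n² = −340.0/n² eV for Z = 5.
E_6 = −340.0/36 = −9.44 eV, so ionization (to E = 0) requires 9.44 eV.

9.44 eV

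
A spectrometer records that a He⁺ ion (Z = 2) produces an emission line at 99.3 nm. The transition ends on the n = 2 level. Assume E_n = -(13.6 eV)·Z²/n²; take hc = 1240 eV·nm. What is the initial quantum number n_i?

The photon energy is ΔE = hc/λ = 1240 / 99.3 = 12.49 eV.
With Z = 2, ΔE = 54.40 × (1/n_f² − 1/n_i²), so 1/n_f² − 1/n_i² = 0.2295.
With n_f = 2: 1/n_i² = 1/4 − 0.2295 = 0.02045, so n_i ≈ 6.99.

n_i = 7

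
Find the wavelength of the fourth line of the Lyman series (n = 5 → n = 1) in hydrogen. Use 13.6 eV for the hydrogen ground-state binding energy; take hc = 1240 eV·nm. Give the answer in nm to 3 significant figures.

The Lyman series terminates on n_f = 1; the fourth line has n_i = 1+4 = 5.
ΔE = 13.60 × (1/1² − 1/5²) = 13.06 eV.
λ = 1240 / 13.06 = 95.0 nm.

95.0 nm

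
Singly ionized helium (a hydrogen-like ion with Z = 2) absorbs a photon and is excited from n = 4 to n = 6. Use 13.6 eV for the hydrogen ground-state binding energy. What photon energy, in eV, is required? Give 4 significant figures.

1.889 eV

The Bohr energies scale as Z², so for Z = 2: E_n = −54.40/n² eV.
E_6 = −54.40/36 = −1.511 eV and E_4 = −54.40/16 = −3.400 eV.
The photon energy is |E_6 − E_4| = 1.889 eV.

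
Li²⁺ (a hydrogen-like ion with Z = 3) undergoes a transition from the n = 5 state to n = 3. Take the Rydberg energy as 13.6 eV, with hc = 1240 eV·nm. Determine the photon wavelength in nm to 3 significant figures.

142 nm

For Z = 3 the level energies scale as Z², so the effective Rydberg energy is 13.6 × 9 = 122.4 eV.
ΔE = 122.4 × (1/3² − 1/5²) = 122.4 × 0.07111 = 8.704 eV.
λ = hc/ΔE = 1240 / 8.704 = 142 nm.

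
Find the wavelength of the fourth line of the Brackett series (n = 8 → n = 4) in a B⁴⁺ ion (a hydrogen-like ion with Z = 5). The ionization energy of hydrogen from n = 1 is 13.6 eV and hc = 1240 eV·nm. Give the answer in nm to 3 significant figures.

The Brackett series terminates on n_f = 4; the fourth line has n_i = 4+4 = 8.
ΔE = 340.0 × (1/4² − 1/8²) = 15.94 eV.
λ = 1240 / 15.94 = 77.8 nm.

77.8 nm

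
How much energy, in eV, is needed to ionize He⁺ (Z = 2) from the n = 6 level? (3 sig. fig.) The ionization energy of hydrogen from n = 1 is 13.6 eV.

1.51 eV

E_n = −13.6 Z²/n² = −54.40/n² eV for Z = 2.
E_6 = −54.40/36 = −1.51 eV, so ionization (to E = 0) requires 1.51 eV.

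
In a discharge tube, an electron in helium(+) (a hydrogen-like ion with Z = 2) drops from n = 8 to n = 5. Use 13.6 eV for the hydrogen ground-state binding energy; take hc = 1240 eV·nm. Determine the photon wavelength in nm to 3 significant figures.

For Z = 2 the level energies scale as Z², so the effective Rydberg energy is 13.6 × 4 = 54.40 eV.
ΔE = 54.40 × (1/5² − 1/8²) = 54.40 × 0.02438 = 1.326 eV.
λ = hc/ΔE = 1240 / 1.326 = 935 nm.

935 nm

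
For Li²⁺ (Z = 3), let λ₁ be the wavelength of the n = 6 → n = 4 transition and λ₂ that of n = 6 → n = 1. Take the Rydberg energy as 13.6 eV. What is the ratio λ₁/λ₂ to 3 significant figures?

28.0

λ ∝ 1/ΔE ∝ 1/(1/n_f² − 1/n_i²), and the Z² and hc factors cancel in the ratio.
λ₁/λ₂ = (1/1² − 1/6²)/(1/4² − 1/6²) = 0.9722/0.03472 = 28.0.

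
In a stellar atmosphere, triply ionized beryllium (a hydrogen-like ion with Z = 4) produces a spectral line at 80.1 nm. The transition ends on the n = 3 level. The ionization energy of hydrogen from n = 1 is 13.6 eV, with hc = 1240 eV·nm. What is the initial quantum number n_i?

n_i = 5

The photon energy is ΔE = hc/λ = 1240 / 80.1 = 15.48 eV.
With Z = 4, ΔE = 217.6 × (1/n_f² − 1/n_i²), so 1/n_f² − 1/n_i² = 0.07114.
With n_f = 3: 1/n_i² = 1/9 − 0.07114 = 0.03997, so n_i ≈ 5.00.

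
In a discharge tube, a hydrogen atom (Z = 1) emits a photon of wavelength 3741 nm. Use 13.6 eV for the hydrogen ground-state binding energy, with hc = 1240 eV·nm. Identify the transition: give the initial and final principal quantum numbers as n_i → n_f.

n_i = 8, n_f = 5

The photon energy is ΔE = hc/λ = 1240 / 3741 = 0.3315 eV.
With Z = 1, ΔE = 13.60 × (1/n_f² − 1/n_i²), so 1/n_f² − 1/n_i² = 0.02437.
Trying n_f = 5 gives 1/n_i² = 0.01563, i.e. n_i ≈ 8; this pair matches.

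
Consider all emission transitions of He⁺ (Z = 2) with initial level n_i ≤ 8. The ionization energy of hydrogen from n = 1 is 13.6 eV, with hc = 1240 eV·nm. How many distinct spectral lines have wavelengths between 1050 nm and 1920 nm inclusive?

3

Enumerate all n_i → n_f pairs with 1 ≤ n_f < n_i ≤ 8 and compute λ = 1240 / [13.6·4·(1/n_f² − 1/n_i²)].
Lines falling in [1050, 1920] nm: 7→5 (1163 nm), 6→5 (1865 nm), 8→6 (1876 nm).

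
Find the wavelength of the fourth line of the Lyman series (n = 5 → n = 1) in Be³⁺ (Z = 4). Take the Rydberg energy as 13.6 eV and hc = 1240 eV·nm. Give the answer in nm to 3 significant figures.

The Lyman series terminates on n_f = 1; the fourth line has n_i = 1+4 = 5.
ΔE = 217.6 × (1/1² − 1/5²) = 208.9 eV.
λ = 1240 / 208.9 = 5.94 nm.

5.94 nm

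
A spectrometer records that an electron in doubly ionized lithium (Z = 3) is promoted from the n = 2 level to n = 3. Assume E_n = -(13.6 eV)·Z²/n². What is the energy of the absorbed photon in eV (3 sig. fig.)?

The Bohr energies scale as Z², so for Z = 3: E_n = −122.4/n² eV.
E_3 = −122.4/9 = −13.60 eV and E_2 = −122.4/4 = −30.60 eV.
The photon energy is |E_3 − E_2| = 17.0 eV.

17.0 eV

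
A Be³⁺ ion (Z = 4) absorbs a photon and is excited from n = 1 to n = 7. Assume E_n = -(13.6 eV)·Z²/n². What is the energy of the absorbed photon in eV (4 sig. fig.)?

The Bohr energies scale as Z², so for Z = 4: E_n = −217.6/n² eV.
E_7 = −217.6/49 = −4.441 eV and E_1 = −217.6/1 = −217.6 eV.
The photon energy is |E_7 − E_1| = 213.2 eV.

213.2 eV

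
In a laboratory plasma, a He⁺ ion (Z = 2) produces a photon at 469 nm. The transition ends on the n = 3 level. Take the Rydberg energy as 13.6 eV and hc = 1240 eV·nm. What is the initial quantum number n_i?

The photon energy is ΔE = hc/λ = 1240 / 469 = 2.644 eV.
With Z = 2, ΔE = 54.40 × (1/n_f² − 1/n_i²), so 1/n_f² − 1/n_i² = 0.04860.
With n_f = 3: 1/n_i² = 1/9 − 0.04860 = 0.06251, so n_i ≈ 4.00.

n_i = 4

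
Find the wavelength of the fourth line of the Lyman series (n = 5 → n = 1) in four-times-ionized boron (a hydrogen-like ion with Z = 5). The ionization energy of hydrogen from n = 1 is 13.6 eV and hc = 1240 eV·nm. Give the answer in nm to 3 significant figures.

The Lyman series terminates on n_f = 1; the fourth line has n_i = 1+4 = 5.
ΔE = 340.0 × (1/1² − 1/5²) = 326.4 eV.
λ = 1240 / 326.4 = 3.80 nm.

3.80 nm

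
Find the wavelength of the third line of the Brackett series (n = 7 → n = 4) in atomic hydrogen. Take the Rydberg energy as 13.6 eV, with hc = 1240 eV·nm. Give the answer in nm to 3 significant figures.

2170 nm

The Brackett series terminates on n_f = 4; the third line has n_i = 4+3 = 7.
ΔE = 13.60 × (1/4² − 1/7²) = 0.5724 eV.
λ = 1240 / 0.5724 = 2170 nm.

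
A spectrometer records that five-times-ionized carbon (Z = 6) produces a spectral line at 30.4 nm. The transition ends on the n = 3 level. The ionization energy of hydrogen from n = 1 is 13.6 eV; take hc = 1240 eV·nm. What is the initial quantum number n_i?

The photon energy is ΔE = hc/λ = 1240 / 30.4 = 40.79 eV.
With Z = 6, ΔE = 489.6 × (1/n_f² − 1/n_i²), so 1/n_f² − 1/n_i² = 0.08331.
With n_f = 3: 1/n_i² = 1/9 − 0.08331 = 0.02780, so n_i ≈ 6.00.

n_i = 6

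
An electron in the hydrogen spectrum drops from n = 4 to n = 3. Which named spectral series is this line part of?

Paschen

The series is set by the lower level: n_f = 3 is the Paschen series.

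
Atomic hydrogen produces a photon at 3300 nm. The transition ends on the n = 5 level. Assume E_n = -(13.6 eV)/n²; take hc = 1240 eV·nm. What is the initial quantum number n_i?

The photon energy is ΔE = hc/λ = 1240 / 3300 = 0.3758 eV.
With Z = 1, ΔE = 13.60 × (1/n_f² − 1/n_i²), so 1/n_f² − 1/n_i² = 0.02763.
With n_f = 5: 1/n_i² = 1/25 − 0.02763 = 0.01237, so n_i ≈ 8.99.

n_i = 9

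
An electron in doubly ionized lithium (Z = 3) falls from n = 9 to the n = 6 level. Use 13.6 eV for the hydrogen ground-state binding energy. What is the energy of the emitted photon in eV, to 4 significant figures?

The Bohr energies scale as Z², so for Z = 3: E_n = −122.4/n² eV.
E_9 = −122.4/81 = −1.511 eV and E_6 = −122.4/36 = −3.400 eV.
The photon energy is |E_9 − E_6| = 1.889 eV.

1.889 eV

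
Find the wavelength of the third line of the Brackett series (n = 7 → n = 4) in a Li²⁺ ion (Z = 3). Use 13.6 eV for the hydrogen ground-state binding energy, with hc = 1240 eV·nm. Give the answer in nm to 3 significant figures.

241 nm

The Brackett series terminates on n_f = 4; the third line has n_i = 4+3 = 7.
ΔE = 122.4 × (1/4² − 1/7²) = 5.152 eV.
λ = 1240 / 5.152 = 241 nm.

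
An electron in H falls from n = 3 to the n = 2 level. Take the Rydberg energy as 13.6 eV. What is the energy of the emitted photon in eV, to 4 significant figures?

1.889 eV

E_3 = −13.60/9 = −1.511 eV and E_2 = −13.60/4 = −3.400 eV.
The photon energy is |E_3 − E_2| = 1.889 eV.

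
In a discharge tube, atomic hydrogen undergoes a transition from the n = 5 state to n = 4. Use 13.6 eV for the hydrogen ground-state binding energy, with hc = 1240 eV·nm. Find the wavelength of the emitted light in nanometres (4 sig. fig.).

ΔE = 13.60 × (1/4² − 1/5²) = 13.60 × 0.02250 = 0.3060 eV.
λ = hc/ΔE = 1240 / 0.3060 = 4052 nm.

4052 nm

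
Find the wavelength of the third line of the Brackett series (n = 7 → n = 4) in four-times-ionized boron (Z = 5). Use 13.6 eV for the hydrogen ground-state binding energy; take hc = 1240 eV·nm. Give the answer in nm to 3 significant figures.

86.6 nm

The Brackett series terminates on n_f = 4; the third line has n_i = 4+3 = 7.
ΔE = 340.0 × (1/4² − 1/7²) = 14.31 eV.
λ = 1240 / 14.31 = 86.6 nm.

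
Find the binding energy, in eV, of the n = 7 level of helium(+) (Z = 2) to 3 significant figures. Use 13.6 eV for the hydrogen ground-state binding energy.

1.11 eV

E_n = −13.6 Z²/n² = −54.40/n² eV for Z = 2.
E_7 = −54.40/49 = −1.11 eV, so ionization (to E = 0) requires 1.11 eV.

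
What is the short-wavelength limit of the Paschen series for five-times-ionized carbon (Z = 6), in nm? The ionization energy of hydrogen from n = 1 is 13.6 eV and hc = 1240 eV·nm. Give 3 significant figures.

22.8 nm

The Paschen series has lower level n_f = 3; the series limit corresponds to n_i → ∞.
ΔE_max = 13.6 × 36 / 3² = 54.40 eV.
λ_min = 1240 / 54.40 = 22.8 nm.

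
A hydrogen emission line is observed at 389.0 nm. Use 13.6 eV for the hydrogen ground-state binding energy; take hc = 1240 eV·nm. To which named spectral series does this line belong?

Balmer

ΔE = 1240/389.0 = 3.188 eV.
This matches 13.6 × (1/2² − 1/8²), so n_f = 2: the Balmer series.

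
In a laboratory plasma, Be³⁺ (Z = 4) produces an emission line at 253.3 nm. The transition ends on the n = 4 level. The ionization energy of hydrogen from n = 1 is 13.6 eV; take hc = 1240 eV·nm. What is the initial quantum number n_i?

The photon energy is ΔE = hc/λ = 1240 / 253.3 = 4.895 eV.
With Z = 4, ΔE = 217.6 × (1/n_f² − 1/n_i²), so 1/n_f² − 1/n_i² = 0.02250.
With n_f = 4: 1/n_i² = 1/16 − 0.02250 = 0.04000, so n_i ≈ 5.00.

n_i = 5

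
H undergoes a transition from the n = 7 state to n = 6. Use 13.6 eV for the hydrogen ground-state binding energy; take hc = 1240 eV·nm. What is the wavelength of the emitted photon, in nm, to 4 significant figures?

12370 nm

ΔE = 13.60 × (1/6² − 1/7²) = 13.60 × 0.007370 = 0.1002 eV.
λ = hc/ΔE = 1240 / 0.1002 = 12370 nm.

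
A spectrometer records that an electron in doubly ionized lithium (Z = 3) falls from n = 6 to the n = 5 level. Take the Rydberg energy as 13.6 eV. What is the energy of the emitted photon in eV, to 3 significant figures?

The Bohr energies scale as Z², so for Z = 3: E_n = −122.4/n² eV.
E_6 = −122.4/36 = −3.400 eV and E_5 = −122.4/25 = −4.896 eV.
The photon energy is |E_6 − E_5| = 1.50 eV.

1.50 eV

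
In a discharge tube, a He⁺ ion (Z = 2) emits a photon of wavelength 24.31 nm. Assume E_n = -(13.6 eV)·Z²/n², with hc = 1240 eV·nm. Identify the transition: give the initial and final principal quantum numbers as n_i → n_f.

The photon energy is ΔE = hc/λ = 1240 / 24.31 = 51.01 eV.
With Z = 2, ΔE = 54.40 × (1/n_f² − 1/n_i²), so 1/n_f² − 1/n_i² = 0.9376.
Trying n_f = 1 gives 1/n_i² = 0.06236, i.e. n_i ≈ 4; this pair matches.

n_i = 4, n_f = 1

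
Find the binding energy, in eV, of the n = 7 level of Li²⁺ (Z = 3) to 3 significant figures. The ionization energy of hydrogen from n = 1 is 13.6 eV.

2.50 eV

E_n = −13.6 Z²/n² = −122.4/n² eV for Z = 3.
E_7 = −122.4/49 = −2.50 eV, so ionization (to E = 0) requires 2.50 eV.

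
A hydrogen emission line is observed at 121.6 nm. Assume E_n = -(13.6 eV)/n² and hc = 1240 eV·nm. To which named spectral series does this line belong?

Lyman

ΔE = 1240/121.6 = 10.20 eV.
This matches 13.6 × (1/1² − 1/2²), so n_f = 1: the Lyman series.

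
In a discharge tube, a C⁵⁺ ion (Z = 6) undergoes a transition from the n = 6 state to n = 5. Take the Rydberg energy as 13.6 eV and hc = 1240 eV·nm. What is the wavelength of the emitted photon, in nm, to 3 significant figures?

207 nm

For Z = 6 the level energies scale as Z², so the effective Rydberg energy is 13.6 × 36 = 489.6 eV.
ΔE = 489.6 × (1/5² − 1/6²) = 489.6 × 0.01222 = 5.984 eV.
λ = hc/ΔE = 1240 / 5.984 = 207 nm.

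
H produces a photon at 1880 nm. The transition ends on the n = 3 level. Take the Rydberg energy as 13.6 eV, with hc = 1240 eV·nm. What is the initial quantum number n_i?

n_i = 4

The photon energy is ΔE = hc/λ = 1240 / 1880 = 0.6596 eV.
With Z = 1, ΔE = 13.60 × (1/n_f² − 1/n_i²), so 1/n_f² − 1/n_i² = 0.04850.
With n_f = 3: 1/n_i² = 1/9 − 0.04850 = 0.06261, so n_i ≈ 4.00.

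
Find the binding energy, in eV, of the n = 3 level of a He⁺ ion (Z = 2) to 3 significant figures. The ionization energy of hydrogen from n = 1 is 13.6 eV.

E_n = −13.6 Z²/n² = −54.40/n² eV for Z = 2.
E_3 = −54.40/9 = −6.04 eV, so ionization (to E = 0) requires 6.04 eV.

6.04 eV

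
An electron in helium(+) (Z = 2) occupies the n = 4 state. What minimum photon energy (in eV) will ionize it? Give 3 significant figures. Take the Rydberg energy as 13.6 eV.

E_n = −13.6 Z²/n² = −54.40/n² eV for Z = 2.
E_4 = −54.40/16 = −3.40 eV, so ionization (to E = 0) requires 3.40 eV.

3.40 eV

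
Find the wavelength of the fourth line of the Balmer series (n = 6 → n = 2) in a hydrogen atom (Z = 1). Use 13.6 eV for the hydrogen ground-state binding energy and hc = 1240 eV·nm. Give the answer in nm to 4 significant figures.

The Balmer series terminates on n_f = 2; the fourth line has n_i = 2+4 = 6.
ΔE = 13.60 × (1/2² − 1/6²) = 3.022 eV.
λ = 1240 / 3.022 = 410.3 nm.

410.3 nm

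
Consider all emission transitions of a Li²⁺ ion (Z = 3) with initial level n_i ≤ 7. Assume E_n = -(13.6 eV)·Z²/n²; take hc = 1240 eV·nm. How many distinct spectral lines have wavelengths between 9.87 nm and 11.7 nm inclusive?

Enumerate all n_i → n_f pairs with 1 ≤ n_f < n_i ≤ 7 and compute λ = 1240 / [13.6·9·(1/n_f² − 1/n_i²)].
Lines falling in [9.87, 11.7] nm: 7→1 (10.34 nm), 6→1 (10.42 nm), 5→1 (10.55 nm), 4→1 (10.81 nm), 3→1 (11.40 nm).

5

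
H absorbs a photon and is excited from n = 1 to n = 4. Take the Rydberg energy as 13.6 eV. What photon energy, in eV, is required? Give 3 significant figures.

12.8 eV

E_4 = −13.60/16 = −0.8500 eV and E_1 = −13.60/1 = −13.60 eV.
The photon energy is |E_4 − E_1| = 12.8 eV.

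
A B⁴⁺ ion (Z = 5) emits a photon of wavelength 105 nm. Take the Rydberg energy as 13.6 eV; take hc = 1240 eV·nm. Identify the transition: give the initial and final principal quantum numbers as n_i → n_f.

n_i = 6, n_f = 4

The photon energy is ΔE = hc/λ = 1240 / 105 = 11.81 eV.
With Z = 5, ΔE = 340.0 × (1/n_f² − 1/n_i²), so 1/n_f² − 1/n_i² = 0.03473.
Trying n_f = 4 gives 1/n_i² = 0.02777, i.e. n_i ≈ 6; this pair matches.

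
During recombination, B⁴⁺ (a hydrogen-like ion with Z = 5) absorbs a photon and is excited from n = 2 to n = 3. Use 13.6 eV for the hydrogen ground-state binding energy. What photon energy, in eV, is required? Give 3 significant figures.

The Bohr energies scale as Z², so for Z = 5: E_n = −340.0/n² eV.
E_3 = −340.0/9 = −37.78 eV and E_2 = −340.0/4 = −85.00 eV.
The photon energy is |E_3 − E_2| = 47.2 eV.

47.2 eV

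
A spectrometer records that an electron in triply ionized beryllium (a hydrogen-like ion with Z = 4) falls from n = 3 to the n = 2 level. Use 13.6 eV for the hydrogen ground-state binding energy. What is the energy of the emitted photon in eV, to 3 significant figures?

The Bohr energies scale as Z², so for Z = 4: E_n = −217.6/n² eV.
E_3 = −217.6/9 = −24.18 eV and E_2 = −217.6/4 = −54.40 eV.
The photon energy is |E_3 − E_2| = 30.2 eV.

30.2 eV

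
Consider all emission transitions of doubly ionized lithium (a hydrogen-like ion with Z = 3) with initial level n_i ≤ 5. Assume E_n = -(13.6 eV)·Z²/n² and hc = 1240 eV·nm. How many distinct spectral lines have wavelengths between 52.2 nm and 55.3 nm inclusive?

1

Enumerate all n_i → n_f pairs with 1 ≤ n_f < n_i ≤ 5 and compute λ = 1240 / [13.6·9·(1/n_f² − 1/n_i²)].
Lines falling in [52.2, 55.3] nm: 4→2 (54.03 nm).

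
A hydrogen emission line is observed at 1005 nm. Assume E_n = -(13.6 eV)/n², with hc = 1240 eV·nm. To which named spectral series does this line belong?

Paschen

ΔE = 1240/1005 = 1.234 eV.
This matches 13.6 × (1/3² − 1/7²), so n_f = 3: the Paschen series.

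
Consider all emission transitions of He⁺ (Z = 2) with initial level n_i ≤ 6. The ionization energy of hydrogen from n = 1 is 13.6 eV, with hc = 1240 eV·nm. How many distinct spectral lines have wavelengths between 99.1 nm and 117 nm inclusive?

2

Enumerate all n_i → n_f pairs with 1 ≤ n_f < n_i ≤ 6 and compute λ = 1240 / [13.6·4·(1/n_f² − 1/n_i²)].
Lines falling in [99.1, 117] nm: 6→2 (102.6 nm), 5→2 (108.5 nm).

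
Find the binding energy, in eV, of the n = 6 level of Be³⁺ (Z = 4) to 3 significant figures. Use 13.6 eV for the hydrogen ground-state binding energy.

6.04 eV

E_n = −13.6 Z²/n² = −217.6/n² eV for Z = 4.
E_6 = −217.6/36 = −6.04 eV, so ionization (to E = 0) requires 6.04 eV.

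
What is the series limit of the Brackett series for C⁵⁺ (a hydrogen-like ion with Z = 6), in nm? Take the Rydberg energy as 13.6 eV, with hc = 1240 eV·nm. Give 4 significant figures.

40.52 nm

The Brackett series has lower level n_f = 4; the series limit corresponds to n_i → ∞.
ΔE_max = 13.6 × 36 / 4² = 30.60 eV.
λ_min = 1240 / 30.60 = 40.52 nm.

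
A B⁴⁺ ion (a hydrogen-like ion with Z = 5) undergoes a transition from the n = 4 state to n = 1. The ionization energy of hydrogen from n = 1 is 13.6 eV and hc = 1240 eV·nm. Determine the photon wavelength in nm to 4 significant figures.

For Z = 5 the level energies scale as Z², so the effective Rydberg energy is 13.6 × 25 = 340.0 eV.
ΔE = 340.0 × (1/1² − 1/4²) = 340.0 × 0.9375 = 318.8 eV.
λ = hc/ΔE = 1240 / 318.8 = 3.890 nm.

3.890 nm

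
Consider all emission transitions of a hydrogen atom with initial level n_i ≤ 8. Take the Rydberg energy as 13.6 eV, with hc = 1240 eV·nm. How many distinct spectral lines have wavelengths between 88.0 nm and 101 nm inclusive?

5

Enumerate all n_i → n_f pairs with 1 ≤ n_f < n_i ≤ 8 and compute λ = 1240 / [13.6·1·(1/n_f² − 1/n_i²)].
Lines falling in [88.0, 101] nm: 8→1 (92.62 nm), 7→1 (93.08 nm), 6→1 (93.78 nm), 5→1 (94.98 nm), 4→1 (97.25 nm).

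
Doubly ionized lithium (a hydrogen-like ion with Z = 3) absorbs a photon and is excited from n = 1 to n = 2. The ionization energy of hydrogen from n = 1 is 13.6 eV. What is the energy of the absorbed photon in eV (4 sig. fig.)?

91.80 eV

The Bohr energies scale as Z², so for Z = 3: E_n = −122.4/n² eV.
E_2 = −122.4/4 = −30.60 eV and E_1 = −122.4/1 = −122.4 eV.
The photon energy is |E_2 − E_1| = 91.80 eV.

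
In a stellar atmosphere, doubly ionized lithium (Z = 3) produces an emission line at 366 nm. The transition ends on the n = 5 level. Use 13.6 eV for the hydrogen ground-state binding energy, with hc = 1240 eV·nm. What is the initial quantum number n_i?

The photon energy is ΔE = hc/λ = 1240 / 366 = 3.388 eV.
With Z = 3, ΔE = 122.4 × (1/n_f² − 1/n_i²), so 1/n_f² − 1/n_i² = 0.02768.
With n_f = 5: 1/n_i² = 1/25 − 0.02768 = 0.01232, so n_i ≈ 9.01.

n_i = 9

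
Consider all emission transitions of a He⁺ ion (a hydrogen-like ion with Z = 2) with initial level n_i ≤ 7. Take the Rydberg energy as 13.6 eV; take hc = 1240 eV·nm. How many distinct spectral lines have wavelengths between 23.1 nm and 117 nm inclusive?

Enumerate all n_i → n_f pairs with 1 ≤ n_f < n_i ≤ 7 and compute λ = 1240 / [13.6·4·(1/n_f² − 1/n_i²)].
Lines falling in [23.1, 117] nm: 7→1 (23.27 nm), 6→1 (23.45 nm), 5→1 (23.74 nm), 4→1 (24.31 nm), 3→1 (25.64 nm), 2→1 (30.39 nm), 7→2 (99.28 nm), 6→2 (102.6 nm), 5→2 (108.5 nm).

9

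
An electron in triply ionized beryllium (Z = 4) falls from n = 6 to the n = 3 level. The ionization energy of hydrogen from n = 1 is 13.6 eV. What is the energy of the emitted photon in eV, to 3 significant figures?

The Bohr energies scale as Z², so for Z = 4: E_n = −217.6/n² eV.
E_6 = −217.6/36 = −6.044 eV and E_3 = −217.6/9 = −24.18 eV.
The photon energy is |E_6 − E_3| = 18.1 eV.

18.1 eV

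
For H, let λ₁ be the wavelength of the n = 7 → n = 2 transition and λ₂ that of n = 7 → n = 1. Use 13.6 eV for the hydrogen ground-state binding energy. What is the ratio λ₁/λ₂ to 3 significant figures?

4.27

λ ∝ 1/ΔE ∝ 1/(1/n_f² − 1/n_i²), and the Z² and hc factors cancel in the ratio.
λ₁/λ₂ = (1/1² − 1/7²)/(1/2² − 1/7²) = 0.9796/0.2296 = 4.27.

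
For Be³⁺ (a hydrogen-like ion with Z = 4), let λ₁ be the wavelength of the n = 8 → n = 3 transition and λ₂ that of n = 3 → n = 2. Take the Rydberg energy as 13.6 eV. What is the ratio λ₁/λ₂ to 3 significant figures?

λ ∝ 1/ΔE ∝ 1/(1/n_f² − 1/n_i²), and the Z² and hc factors cancel in the ratio.
λ₁/λ₂ = (1/2² − 1/3²)/(1/3² − 1/8²) = 0.1389/0.09549 = 1.45.

1.45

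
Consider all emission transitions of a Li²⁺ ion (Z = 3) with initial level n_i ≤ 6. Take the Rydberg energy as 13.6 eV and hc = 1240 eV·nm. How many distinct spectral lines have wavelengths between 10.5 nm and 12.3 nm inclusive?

Enumerate all n_i → n_f pairs with 1 ≤ n_f < n_i ≤ 6 and compute λ = 1240 / [13.6·9·(1/n_f² − 1/n_i²)].
Lines falling in [10.5, 12.3] nm: 5→1 (10.55 nm), 4→1 (10.81 nm), 3→1 (11.40 nm).

3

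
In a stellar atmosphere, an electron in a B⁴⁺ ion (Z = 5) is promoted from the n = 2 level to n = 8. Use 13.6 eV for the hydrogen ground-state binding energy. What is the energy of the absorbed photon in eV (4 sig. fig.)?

79.69 eV

The Bohr energies scale as Z², so for Z = 5: E_n = −340.0/n² eV.
E_8 = −340.0/64 = −5.313 eV and E_2 = −340.0/4 = −85.00 eV.
The photon energy is |E_8 − E_2| = 79.69 eV.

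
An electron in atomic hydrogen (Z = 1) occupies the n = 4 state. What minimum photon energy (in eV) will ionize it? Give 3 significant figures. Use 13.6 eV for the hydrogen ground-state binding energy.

E_4 = −13.60/16 = −0.850 eV, so ionization (to E = 0) requires 0.850 eV.

0.850 eV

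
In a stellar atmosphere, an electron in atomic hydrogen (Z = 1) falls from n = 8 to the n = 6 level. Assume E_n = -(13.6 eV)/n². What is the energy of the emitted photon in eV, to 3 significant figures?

E_8 = −13.60/64 = −0.2125 eV and E_6 = −13.60/36 = −0.3778 eV.
The photon energy is |E_8 − E_6| = 0.165 eV.

0.165 eV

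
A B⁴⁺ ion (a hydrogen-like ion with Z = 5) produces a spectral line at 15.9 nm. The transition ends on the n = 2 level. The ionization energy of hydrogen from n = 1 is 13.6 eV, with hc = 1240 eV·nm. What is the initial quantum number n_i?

The photon energy is ΔE = hc/λ = 1240 / 15.9 = 77.99 eV.
With Z = 5, ΔE = 340.0 × (1/n_f² − 1/n_i²), so 1/n_f² − 1/n_i² = 0.2294.
With n_f = 2: 1/n_i² = 1/4 − 0.2294 = 0.02063, so n_i ≈ 6.96.

n_i = 7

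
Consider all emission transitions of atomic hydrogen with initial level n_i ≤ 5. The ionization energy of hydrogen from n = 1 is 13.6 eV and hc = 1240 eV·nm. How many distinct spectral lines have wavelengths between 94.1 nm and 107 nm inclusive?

3

Enumerate all n_i → n_f pairs with 1 ≤ n_f < n_i ≤ 5 and compute λ = 1240 / [13.6·1·(1/n_f² − 1/n_i²)].
Lines falling in [94.1, 107] nm: 5→1 (94.98 nm), 4→1 (97.25 nm), 3→1 (102.6 nm).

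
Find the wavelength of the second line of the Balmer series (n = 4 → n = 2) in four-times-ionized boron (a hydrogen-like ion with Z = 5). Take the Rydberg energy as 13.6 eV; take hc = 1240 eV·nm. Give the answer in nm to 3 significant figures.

The Balmer series terminates on n_f = 2; the second line has n_i = 2+2 = 4.
ΔE = 340.0 × (1/2² − 1/4²) = 63.75 eV.
λ = 1240 / 63.75 = 19.5 nm.

19.5 nm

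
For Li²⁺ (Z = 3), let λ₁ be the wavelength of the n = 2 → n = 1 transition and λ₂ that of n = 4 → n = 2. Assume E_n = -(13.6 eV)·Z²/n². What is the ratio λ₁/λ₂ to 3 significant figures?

0.250

λ ∝ 1/ΔE ∝ 1/(1/n_f² − 1/n_i²), and the Z² and hc factors cancel in the ratio.
λ₁/λ₂ = (1/2² − 1/4²)/(1/1² − 1/2²) = 0.1875/0.7500 = 0.250.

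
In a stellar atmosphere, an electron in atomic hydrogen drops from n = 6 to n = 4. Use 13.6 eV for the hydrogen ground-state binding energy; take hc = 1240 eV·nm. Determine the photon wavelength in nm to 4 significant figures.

ΔE = 13.60 × (1/4² − 1/6²) = 13.60 × 0.03472 = 0.4722 eV.
λ = hc/ΔE = 1240 / 0.4722 = 2626 nm.

2626 nm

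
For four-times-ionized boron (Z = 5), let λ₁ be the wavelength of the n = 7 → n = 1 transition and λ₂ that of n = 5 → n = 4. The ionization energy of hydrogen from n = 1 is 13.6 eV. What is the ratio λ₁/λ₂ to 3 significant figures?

λ ∝ 1/ΔE ∝ 1/(1/n_f² − 1/n_i²), and the Z² and hc factors cancel in the ratio.
λ₁/λ₂ = (1/4² − 1/5²)/(1/1² − 1/7²) = 0.02250/0.9796 = 0.0230.

0.0230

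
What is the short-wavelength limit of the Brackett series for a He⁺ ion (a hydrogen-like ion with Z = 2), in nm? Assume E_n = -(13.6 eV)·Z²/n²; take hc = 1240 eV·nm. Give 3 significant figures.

365 nm

The Brackett series has lower level n_f = 4; the series limit corresponds to n_i → ∞.
ΔE_max = 13.6 × 4 / 4² = 3.400 eV.
λ_min = 1240 / 3.400 = 365 nm.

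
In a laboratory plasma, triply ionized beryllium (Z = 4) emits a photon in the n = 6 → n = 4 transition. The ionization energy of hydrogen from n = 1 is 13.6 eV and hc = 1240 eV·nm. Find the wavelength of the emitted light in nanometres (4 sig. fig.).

164.1 nm

For Z = 4 the level energies scale as Z², so the effective Rydberg energy is 13.6 × 16 = 217.6 eV.
ΔE = 217.6 × (1/4² − 1/6²) = 217.6 × 0.03472 = 7.556 eV.
λ = hc/ΔE = 1240 / 7.556 = 164.1 nm.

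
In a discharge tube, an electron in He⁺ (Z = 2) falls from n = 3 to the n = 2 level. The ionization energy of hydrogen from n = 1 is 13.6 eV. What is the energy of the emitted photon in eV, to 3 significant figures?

7.56 eV

The Bohr energies scale as Z², so for Z = 2: E_n = −54.40/n² eV.
E_3 = −54.40/9 = −6.044 eV and E_2 = −54.40/4 = −13.60 eV.
The photon energy is |E_3 − E_2| = 7.56 eV.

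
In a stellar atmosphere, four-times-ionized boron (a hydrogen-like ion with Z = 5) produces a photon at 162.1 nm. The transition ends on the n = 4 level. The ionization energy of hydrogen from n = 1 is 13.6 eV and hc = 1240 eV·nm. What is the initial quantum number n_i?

n_i = 5

The photon energy is ΔE = hc/λ = 1240 / 162.1 = 7.650 eV.
With Z = 5, ΔE = 340.0 × (1/n_f² − 1/n_i²), so 1/n_f² − 1/n_i² = 0.02250.
With n_f = 4: 1/n_i² = 1/16 − 0.02250 = 0.04000, so n_i ≈ 5.00.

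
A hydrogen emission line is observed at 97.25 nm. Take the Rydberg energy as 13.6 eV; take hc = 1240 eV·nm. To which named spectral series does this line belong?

Lyman

ΔE = 1240/97.25 = 12.75 eV.
This matches 13.6 × (1/1² − 1/4²), so n_f = 1: the Lyman series.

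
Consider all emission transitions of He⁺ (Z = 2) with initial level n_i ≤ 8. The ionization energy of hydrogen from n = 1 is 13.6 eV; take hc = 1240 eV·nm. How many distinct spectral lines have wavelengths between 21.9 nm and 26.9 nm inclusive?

6

Enumerate all n_i → n_f pairs with 1 ≤ n_f < n_i ≤ 8 and compute λ = 1240 / [13.6·4·(1/n_f² − 1/n_i²)].
Lines falling in [21.9, 26.9] nm: 8→1 (23.16 nm), 7→1 (23.27 nm), 6→1 (23.45 nm), 5→1 (23.74 nm), 4→1 (24.31 nm), 3→1 (25.64 nm).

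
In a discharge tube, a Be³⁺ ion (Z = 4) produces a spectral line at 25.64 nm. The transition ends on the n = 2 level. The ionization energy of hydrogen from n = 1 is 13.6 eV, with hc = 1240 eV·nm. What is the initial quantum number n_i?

n_i = 6

The photon energy is ΔE = hc/λ = 1240 / 25.64 = 48.36 eV.
With Z = 4, ΔE = 217.6 × (1/n_f² − 1/n_i²), so 1/n_f² − 1/n_i² = 0.2223.
With n_f = 2: 1/n_i² = 1/4 − 0.2223 = 0.02775, so n_i ≈ 6.00.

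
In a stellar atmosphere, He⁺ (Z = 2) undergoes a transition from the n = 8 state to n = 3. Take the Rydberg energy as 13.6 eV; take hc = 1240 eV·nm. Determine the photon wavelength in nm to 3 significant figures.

239 nm

For Z = 2 the level energies scale as Z², so the effective Rydberg energy is 13.6 × 4 = 54.40 eV.
ΔE = 54.40 × (1/3² − 1/8²) = 54.40 × 0.09549 = 5.194 eV.
λ = hc/ΔE = 1240 / 5.194 = 239 nm.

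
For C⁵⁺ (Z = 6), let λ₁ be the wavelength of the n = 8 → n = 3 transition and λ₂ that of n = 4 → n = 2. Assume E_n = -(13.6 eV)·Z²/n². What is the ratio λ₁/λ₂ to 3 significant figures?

λ ∝ 1/ΔE ∝ 1/(1/n_f² − 1/n_i²), and the Z² and hc factors cancel in the ratio.
λ₁/λ₂ = (1/2² − 1/4²)/(1/3² − 1/8²) = 0.1875/0.09549 = 1.96.

1.96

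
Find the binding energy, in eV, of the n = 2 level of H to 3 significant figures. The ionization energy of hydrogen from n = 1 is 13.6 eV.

3.40 eV

E_2 = −13.60/4 = −3.40 eV, so ionization (to E = 0) requires 3.40 eV.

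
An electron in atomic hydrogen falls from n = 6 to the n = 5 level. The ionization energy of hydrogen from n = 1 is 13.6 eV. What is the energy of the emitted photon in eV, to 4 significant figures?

E_6 = −13.60/36 = −0.3778 eV and E_5 = −13.60/25 = −0.5440 eV.
The photon energy is |E_6 − E_5| = 0.1662 eV.

0.1662 eV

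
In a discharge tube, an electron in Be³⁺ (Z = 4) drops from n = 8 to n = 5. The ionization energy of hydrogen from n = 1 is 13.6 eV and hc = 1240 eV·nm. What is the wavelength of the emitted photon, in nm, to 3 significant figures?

234 nm

For Z = 4 the level energies scale as Z², so the effective Rydberg energy is 13.6 × 16 = 217.6 eV.
ΔE = 217.6 × (1/5² − 1/8²) = 217.6 × 0.02438 = 5.304 eV.
λ = hc/ΔE = 1240 / 5.304 = 234 nm.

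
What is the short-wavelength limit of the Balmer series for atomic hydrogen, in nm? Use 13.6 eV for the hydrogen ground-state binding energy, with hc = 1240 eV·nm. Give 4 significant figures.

364.7 nm

The Balmer series has lower level n_f = 2; the series limit corresponds to n_i → ∞.
ΔE_max = 13.6 × 1 / 2² = 3.400 eV.
λ_min = 1240 / 3.400 = 364.7 nm.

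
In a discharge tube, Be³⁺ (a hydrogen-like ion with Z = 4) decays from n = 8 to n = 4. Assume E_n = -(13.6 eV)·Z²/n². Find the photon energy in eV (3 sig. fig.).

The Bohr energies scale as Z², so for Z = 4: E_n = −217.6/n² eV.
E_8 = −217.6/64 = −3.400 eV and E_4 = −217.6/16 = −13.60 eV.
The photon energy is |E_8 − E_4| = 10.2 eV.

10.2 eV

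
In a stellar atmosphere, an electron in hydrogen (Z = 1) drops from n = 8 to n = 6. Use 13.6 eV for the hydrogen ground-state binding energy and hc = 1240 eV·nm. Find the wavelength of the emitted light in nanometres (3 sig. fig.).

7500 nm

ΔE = 13.60 × (1/6² − 1/8²) = 13.60 × 0.01215 = 0.1653 eV.
λ = hc/ΔE = 1240 / 0.1653 = 7500 nm.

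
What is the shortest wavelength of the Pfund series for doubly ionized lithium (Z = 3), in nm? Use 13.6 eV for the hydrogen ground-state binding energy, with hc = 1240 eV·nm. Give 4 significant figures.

253.3 nm

The Pfund series has lower level n_f = 5; the series limit corresponds to n_i → ∞.
ΔE_max = 13.6 × 9 / 5² = 4.896 eV.
λ_min = 1240 / 4.896 = 253.3 nm.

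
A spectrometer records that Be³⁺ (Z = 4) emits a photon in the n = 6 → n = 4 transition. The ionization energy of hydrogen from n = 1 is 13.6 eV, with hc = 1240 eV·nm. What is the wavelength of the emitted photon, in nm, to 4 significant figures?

164.1 nm

For Z = 4 the level energies scale as Z², so the effective Rydberg energy is 13.6 × 16 = 217.6 eV.
ΔE = 217.6 × (1/4² − 1/6²) = 217.6 × 0.03472 = 7.556 eV.
λ = hc/ΔE = 1240 / 7.556 = 164.1 nm.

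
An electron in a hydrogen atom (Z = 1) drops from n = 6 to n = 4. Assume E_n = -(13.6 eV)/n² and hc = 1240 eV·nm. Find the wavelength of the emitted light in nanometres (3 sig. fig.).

ΔE = 13.60 × (1/4² − 1/6²) = 13.60 × 0.03472 = 0.4722 eV.
λ = hc/ΔE = 1240 / 0.4722 = 2630 nm.
This line belongs to the Brackett series.

2630 nm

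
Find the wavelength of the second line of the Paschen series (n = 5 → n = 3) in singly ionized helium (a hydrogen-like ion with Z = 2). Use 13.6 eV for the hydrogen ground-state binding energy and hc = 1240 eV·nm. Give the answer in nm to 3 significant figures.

321 nm

The Paschen series terminates on n_f = 3; the second line has n_i = 3+2 = 5.
ΔE = 54.40 × (1/3² − 1/5²) = 3.868 eV.
λ = 1240 / 3.868 = 321 nm.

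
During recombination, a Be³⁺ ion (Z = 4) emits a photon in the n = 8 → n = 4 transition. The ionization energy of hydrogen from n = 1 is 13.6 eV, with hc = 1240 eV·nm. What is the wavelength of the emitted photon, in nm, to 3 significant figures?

For Z = 4 the level energies scale as Z², so the effective Rydberg energy is 13.6 × 16 = 217.6 eV.
ΔE = 217.6 × (1/4² − 1/8²) = 217.6 × 0.04688 = 10.20 eV.
λ = hc/ΔE = 1240 / 10.20 = 122 nm.

122 nm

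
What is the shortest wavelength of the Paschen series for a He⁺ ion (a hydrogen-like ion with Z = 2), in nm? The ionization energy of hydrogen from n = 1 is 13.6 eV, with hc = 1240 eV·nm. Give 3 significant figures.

The Paschen series has lower level n_f = 3; the series limit corresponds to n_i → ∞.
ΔE_max = 13.6 × 4 / 3² = 6.044 eV.
λ_min = 1240 / 6.044 = 205 nm.

205 nm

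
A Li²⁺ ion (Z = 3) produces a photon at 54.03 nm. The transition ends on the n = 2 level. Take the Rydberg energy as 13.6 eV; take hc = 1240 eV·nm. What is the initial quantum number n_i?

n_i = 4

The photon energy is ΔE = hc/λ = 1240 / 54.03 = 22.95 eV.
With Z = 3, ΔE = 122.4 × (1/n_f² − 1/n_i²), so 1/n_f² − 1/n_i² = 0.1875.
With n_f = 2: 1/n_i² = 1/4 − 0.1875 = 0.06250, so n_i ≈ 4.00.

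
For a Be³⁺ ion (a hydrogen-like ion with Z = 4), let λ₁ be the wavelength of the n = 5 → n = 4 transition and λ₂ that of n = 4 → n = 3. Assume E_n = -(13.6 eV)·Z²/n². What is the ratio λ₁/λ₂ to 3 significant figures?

λ ∝ 1/ΔE ∝ 1/(1/n_f² − 1/n_i²), and the Z² and hc factors cancel in the ratio.
λ₁/λ₂ = (1/3² − 1/4²)/(1/4² − 1/5²) = 0.04861/0.02250 = 2.16.

2.16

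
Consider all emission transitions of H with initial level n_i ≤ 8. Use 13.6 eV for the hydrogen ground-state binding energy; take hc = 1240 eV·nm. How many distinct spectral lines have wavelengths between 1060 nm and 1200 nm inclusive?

1

Enumerate all n_i → n_f pairs with 1 ≤ n_f < n_i ≤ 8 and compute λ = 1240 / [13.6·1·(1/n_f² − 1/n_i²)].
Lines falling in [1060, 1200] nm: 6→3 (1094 nm).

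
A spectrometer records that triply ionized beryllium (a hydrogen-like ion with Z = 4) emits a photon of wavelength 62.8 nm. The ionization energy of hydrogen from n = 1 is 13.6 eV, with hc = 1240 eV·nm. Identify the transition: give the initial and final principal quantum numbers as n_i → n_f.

n_i = 7, n_f = 3

The photon energy is ΔE = hc/λ = 1240 / 62.8 = 19.75 eV.
With Z = 4, ΔE = 217.6 × (1/n_f² − 1/n_i²), so 1/n_f² − 1/n_i² = 0.09074.
Trying n_f = 3 gives 1/n_i² = 0.02037, i.e. n_i ≈ 7; this pair matches.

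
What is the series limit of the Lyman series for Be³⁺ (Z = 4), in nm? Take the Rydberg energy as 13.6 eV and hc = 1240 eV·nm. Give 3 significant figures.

5.70 nm

The Lyman series has lower level n_f = 1; the series limit corresponds to n_i → ∞.
ΔE_max = 13.6 × 16 / 1² = 217.6 eV.
λ_min = 1240 / 217.6 = 5.70 nm.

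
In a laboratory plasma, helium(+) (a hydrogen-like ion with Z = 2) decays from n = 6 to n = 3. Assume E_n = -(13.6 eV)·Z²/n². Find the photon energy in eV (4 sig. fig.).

The Bohr energies scale as Z², so for Z = 2: E_n = −54.40/n² eV.
E_6 = −54.40/36 = −1.511 eV and E_3 = −54.40/9 = −6.044 eV.
The photon energy is |E_6 − E_3| = 4.533 eV.

4.533 eV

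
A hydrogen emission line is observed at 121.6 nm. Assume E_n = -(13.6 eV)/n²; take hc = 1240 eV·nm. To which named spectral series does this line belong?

Lyman

ΔE = 1240/121.6 = 10.20 eV.
This matches 13.6 × (1/1² − 1/2²), so n_f = 1: the Lyman series.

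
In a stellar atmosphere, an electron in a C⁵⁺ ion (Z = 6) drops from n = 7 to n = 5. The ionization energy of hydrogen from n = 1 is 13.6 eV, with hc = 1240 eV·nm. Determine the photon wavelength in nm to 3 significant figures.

For Z = 6 the level energies scale as Z², so the effective Rydberg energy is 13.6 × 36 = 489.6 eV.
ΔE = 489.6 × (1/5² − 1/7²) = 489.6 × 0.01959 = 9.592 eV.
λ = hc/ΔE = 1240 / 9.592 = 129 nm.

129 nm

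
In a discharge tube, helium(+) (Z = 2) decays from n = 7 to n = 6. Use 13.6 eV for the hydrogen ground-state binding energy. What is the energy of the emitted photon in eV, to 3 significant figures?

0.401 eV

The Bohr energies scale as Z², so for Z = 2: E_n = −54.40/n² eV.
E_7 = −54.40/49 = −1.110 eV and E_6 = −54.40/36 = −1.511 eV.
The photon energy is |E_7 − E_6| = 0.401 eV.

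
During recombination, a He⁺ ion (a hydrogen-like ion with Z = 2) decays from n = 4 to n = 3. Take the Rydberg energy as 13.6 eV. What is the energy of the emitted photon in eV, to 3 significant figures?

The Bohr energies scale as Z², so for Z = 2: E_n = −54.40/n² eV.
E_4 = −54.40/16 = −3.400 eV and E_3 = −54.40/9 = −6.044 eV.
The photon energy is |E_4 − E_3| = 2.64 eV.

2.64 eV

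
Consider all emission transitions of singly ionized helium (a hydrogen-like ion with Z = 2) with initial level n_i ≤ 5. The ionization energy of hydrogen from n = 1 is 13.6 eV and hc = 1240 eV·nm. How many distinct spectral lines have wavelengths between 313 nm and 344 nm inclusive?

Enumerate all n_i → n_f pairs with 1 ≤ n_f < n_i ≤ 5 and compute λ = 1240 / [13.6·4·(1/n_f² − 1/n_i²)].
Lines falling in [313, 344] nm: 5→3 (320.5 nm).

1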